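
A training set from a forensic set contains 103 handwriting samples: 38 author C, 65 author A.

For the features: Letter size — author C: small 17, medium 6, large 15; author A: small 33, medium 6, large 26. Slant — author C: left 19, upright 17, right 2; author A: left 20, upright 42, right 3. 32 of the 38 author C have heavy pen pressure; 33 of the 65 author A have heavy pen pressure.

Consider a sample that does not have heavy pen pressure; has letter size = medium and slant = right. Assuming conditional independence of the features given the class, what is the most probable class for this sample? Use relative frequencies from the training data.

author A

author C: (38/103) × (6/38) × (2/38) × (6/38) ≈ 0.000484092
author A: (65/103) × (6/65) × (3/65) × (32/65) ≈ 0.00132361
Highest score → author A.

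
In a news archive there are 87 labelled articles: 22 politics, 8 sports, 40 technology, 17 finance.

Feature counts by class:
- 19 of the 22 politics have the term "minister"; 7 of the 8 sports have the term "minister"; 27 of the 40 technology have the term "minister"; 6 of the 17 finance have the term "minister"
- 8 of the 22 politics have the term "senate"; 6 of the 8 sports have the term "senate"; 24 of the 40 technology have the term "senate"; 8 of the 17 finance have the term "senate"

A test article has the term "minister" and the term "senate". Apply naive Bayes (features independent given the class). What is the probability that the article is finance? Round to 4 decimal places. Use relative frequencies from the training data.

0.0905

politics: (22/87) × (19/22) × (8/22) ≈ 0.0794148
sports: (8/87) × (7/8) × (6/8) ≈ 0.0603448
technology: (40/87) × (27/40) × (24/40) ≈ 0.186207
finance: (17/87) × (6/17) × (8/17) ≈ 0.0324544
P(finance | x) = 0.0324544 / 0.358421 ≈ 0.0905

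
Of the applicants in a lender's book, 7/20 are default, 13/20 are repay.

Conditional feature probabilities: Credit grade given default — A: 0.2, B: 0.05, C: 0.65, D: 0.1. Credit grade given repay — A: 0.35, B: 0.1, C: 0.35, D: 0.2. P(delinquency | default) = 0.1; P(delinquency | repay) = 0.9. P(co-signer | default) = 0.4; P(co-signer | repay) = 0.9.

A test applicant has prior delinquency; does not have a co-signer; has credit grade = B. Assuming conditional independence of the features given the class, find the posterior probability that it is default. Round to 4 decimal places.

0.1522

default: 0.35 × 0.05 × 0.1 × (1−0.4) = 0.00105
repay: 0.65 × 0.1 × 0.9 × (1−0.9) = 0.00585
P(default | x) = 0.00105 / 0.0069 ≈ 0.1522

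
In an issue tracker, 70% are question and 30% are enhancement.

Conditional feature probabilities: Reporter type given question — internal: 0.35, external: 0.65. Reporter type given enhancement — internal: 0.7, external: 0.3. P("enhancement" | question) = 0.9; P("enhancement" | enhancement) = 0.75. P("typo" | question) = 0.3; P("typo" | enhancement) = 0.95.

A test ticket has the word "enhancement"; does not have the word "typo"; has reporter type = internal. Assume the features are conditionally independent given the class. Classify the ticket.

question

question: 0.7 × 0.35 × 0.9 × (1−0.3) = 0.15435
enhancement: 0.3 × 0.7 × 0.75 × (1−0.95) = 0.007875
Highest score → question.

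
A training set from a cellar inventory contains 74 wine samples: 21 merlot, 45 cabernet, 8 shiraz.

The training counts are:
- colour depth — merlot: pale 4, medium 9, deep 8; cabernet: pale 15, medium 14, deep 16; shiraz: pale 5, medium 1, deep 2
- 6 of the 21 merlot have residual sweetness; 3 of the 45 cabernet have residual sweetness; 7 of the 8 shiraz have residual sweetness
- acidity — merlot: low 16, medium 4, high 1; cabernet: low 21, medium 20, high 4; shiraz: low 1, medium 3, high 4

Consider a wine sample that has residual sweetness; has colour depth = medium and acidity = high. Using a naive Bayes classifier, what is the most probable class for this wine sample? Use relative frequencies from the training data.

merlot: (21/74) × (9/21) × (6/21) × (1/21) ≈ 0.00165472
cabernet: (45/74) × (14/45) × (3/45) × (4/45) ≈ 0.00112112
shiraz: (8/74) × (1/8) × (7/8) × (4/8) ≈ 0.00591216
Highest score → shiraz.

shiraz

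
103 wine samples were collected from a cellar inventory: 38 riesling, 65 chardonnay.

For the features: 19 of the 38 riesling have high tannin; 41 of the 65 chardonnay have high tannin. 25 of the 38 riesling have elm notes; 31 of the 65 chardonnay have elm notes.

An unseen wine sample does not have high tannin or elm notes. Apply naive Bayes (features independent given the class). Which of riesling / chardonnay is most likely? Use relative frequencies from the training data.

riesling: (38/103) × (19/38) × (13/38) ≈ 0.0631068
chardonnay: (65/103) × (24/65) × (34/65) ≈ 0.121882
Highest score → chardonnay.

chardonnay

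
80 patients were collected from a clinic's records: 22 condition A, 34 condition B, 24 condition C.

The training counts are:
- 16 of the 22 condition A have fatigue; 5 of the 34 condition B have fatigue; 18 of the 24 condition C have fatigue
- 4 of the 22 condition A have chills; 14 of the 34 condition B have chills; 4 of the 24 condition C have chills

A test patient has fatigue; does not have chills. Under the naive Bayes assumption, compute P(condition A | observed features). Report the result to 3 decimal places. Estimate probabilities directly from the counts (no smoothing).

0.422

condition A: (22/80) × (16/22) × (18/22) ≈ 0.163636
condition B: (34/80) × (5/34) × (20/34) ≈ 0.0367647
condition C: (24/80) × (18/24) × (20/24) = 0.1875
P(condition A | x) = 0.163636 / 0.3879007 ≈ 0.422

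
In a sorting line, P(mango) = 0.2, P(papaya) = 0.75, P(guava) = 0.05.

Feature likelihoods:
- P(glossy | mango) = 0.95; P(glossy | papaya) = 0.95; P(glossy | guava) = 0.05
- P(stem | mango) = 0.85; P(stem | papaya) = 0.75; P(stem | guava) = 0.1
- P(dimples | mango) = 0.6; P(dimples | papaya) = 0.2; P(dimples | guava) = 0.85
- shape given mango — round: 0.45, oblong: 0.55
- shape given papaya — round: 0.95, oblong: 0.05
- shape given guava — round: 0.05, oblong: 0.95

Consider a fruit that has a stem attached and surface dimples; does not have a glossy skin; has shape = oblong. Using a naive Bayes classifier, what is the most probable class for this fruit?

mango: 0.2 × (1−0.95) × 0.85 × 0.6 × 0.55 = 0.002805
papaya: 0.75 × (1−0.95) × 0.75 × 0.2 × 0.05 = 0.00028125
guava: 0.05 × (1−0.05) × 0.1 × 0.85 × 0.95 = 0.003835625
Highest score → guava.

guava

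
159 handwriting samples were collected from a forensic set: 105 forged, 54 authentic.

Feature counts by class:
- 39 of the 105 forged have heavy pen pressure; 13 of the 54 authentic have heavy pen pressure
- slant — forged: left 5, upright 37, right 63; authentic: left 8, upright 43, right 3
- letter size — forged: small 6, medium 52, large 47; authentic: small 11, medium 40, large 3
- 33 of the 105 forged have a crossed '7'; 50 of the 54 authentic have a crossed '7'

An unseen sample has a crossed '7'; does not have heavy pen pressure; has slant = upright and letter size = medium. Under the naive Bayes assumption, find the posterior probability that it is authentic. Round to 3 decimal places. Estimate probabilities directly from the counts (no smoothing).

forged: (105/159) × (66/105) × (37/105) × (52/105) × (33/105) ≈ 0.0227666
authentic: (54/159) × (41/54) × (43/54) × (40/54) × (50/54) ≈ 0.140833
P(authentic | x) = 0.140833 / 0.1635996 ≈ 0.861

0.861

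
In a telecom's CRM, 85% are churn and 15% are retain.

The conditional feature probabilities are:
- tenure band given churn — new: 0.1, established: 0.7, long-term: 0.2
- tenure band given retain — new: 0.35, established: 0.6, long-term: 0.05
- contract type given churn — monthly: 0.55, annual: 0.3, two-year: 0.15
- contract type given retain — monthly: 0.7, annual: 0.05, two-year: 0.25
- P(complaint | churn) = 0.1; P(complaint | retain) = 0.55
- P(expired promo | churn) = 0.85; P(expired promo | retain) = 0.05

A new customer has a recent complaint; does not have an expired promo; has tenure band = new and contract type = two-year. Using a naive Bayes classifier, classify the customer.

churn: 0.85 × 0.1 × 0.15 × 0.1 × (1−0.85) = 0.00019125
retain: 0.15 × 0.35 × 0.25 × 0.55 × (1−0.05) = 0.0068578125
Highest score → retain.

retain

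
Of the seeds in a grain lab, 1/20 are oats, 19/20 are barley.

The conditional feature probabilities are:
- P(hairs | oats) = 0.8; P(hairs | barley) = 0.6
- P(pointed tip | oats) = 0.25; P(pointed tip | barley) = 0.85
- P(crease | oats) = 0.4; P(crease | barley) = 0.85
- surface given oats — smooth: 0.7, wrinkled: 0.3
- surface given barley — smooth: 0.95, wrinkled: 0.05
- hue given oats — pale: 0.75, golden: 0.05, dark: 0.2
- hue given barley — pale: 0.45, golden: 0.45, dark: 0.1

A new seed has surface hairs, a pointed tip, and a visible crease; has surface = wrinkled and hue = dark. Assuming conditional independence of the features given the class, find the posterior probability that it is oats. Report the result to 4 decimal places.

oats: 0.05 × 0.8 × 0.25 × 0.4 × 0.3 × 0.2 = 0.00024
barley: 0.95 × 0.6 × 0.85 × 0.85 × 0.05 × 0.1 = 0.002059125
P(oats | x) = 0.00024 / 0.002299125 ≈ 0.1044

0.1044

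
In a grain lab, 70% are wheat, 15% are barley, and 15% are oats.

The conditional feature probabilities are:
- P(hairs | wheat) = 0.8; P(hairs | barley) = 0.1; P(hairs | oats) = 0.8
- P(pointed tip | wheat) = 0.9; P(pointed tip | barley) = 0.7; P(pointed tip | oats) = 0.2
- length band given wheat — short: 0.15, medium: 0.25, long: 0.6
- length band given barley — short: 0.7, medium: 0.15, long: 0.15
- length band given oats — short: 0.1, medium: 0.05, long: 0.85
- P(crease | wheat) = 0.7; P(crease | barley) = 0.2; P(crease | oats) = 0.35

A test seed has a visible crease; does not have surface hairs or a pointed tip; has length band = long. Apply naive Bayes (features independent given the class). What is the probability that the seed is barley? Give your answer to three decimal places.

0.085

wheat: 0.7 × (1−0.8) × (1−0.9) × 0.6 × 0.7 = 0.00588
barley: 0.15 × (1−0.1) × (1−0.7) × 0.15 × 0.2 = 0.001215
oats: 0.15 × (1−0.8) × (1−0.2) × 0.85 × 0.35 = 0.00714
P(barley | x) = 0.001215 / 0.014235 ≈ 0.085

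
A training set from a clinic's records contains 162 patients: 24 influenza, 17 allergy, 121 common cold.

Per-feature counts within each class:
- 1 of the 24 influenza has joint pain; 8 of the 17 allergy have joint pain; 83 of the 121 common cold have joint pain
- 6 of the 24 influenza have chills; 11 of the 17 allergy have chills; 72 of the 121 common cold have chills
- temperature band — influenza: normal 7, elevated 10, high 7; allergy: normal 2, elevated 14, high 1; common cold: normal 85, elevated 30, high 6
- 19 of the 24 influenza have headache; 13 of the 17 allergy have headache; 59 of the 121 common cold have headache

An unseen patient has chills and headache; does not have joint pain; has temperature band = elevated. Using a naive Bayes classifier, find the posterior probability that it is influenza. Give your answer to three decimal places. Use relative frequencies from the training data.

influenza: (24/162) × (23/24) × (6/24) × (10/24) × (19/24) ≈ 0.011708
allergy: (17/162) × (9/17) × (11/17) × (14/17) × (13/17) ≈ 0.0226384
common cold: (121/162) × (38/121) × (72/121) × (30/121) × (59/121) ≈ 0.016874
P(influenza | x) = 0.011708 / 0.0512204 ≈ 0.229

0.229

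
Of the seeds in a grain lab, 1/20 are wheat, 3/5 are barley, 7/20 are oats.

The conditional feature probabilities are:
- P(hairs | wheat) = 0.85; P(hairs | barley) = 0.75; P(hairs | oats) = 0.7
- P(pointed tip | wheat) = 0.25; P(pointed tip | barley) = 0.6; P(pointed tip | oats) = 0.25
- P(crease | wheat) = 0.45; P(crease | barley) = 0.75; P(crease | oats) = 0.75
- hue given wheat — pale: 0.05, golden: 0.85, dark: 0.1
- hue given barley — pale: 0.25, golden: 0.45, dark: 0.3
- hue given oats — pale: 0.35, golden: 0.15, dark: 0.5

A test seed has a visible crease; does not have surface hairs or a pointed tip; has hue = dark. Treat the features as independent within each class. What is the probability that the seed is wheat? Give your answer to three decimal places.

wheat: 0.05 × (1−0.85) × (1−0.25) × 0.45 × 0.1 = 0.000253125
barley: 0.6 × (1−0.75) × (1−0.6) × 0.75 × 0.3 = 0.0135
oats: 0.35 × (1−0.7) × (1−0.25) × 0.75 × 0.5 = 0.02953125
P(wheat | x) = 0.000253125 / 0.043284375 ≈ 0.006

0.006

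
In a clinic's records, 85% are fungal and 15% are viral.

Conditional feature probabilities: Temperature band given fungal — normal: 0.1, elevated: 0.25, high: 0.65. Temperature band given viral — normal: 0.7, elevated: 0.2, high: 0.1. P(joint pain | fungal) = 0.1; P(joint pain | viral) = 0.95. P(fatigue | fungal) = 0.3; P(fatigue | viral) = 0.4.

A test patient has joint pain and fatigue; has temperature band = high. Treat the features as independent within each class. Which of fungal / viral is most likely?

fungal

fungal: 0.85 × 0.65 × 0.1 × 0.3 = 0.016575
viral: 0.15 × 0.1 × 0.95 × 0.4 = 0.0057
Highest score → fungal.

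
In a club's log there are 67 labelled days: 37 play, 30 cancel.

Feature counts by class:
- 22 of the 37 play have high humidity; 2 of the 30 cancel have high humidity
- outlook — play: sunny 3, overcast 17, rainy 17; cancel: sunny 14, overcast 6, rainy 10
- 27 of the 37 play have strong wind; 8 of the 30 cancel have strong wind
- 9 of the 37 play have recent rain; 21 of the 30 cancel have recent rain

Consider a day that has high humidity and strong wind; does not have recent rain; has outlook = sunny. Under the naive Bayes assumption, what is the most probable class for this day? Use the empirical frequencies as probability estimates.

play

play: (37/67) × (22/37) × (3/37) × (27/37) × (28/37) ≈ 0.0147023
cancel: (30/67) × (2/30) × (14/30) × (8/30) × (9/30) ≈ 0.00111443
Highest score → play.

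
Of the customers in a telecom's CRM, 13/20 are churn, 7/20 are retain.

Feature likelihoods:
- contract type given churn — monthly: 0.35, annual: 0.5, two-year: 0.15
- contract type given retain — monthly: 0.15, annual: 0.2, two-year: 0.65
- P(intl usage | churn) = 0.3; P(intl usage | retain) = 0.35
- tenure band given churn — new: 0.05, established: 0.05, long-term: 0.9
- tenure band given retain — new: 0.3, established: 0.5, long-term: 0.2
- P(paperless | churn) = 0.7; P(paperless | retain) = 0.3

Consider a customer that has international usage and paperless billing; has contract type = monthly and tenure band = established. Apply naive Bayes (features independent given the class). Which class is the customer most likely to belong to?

retain

churn: 0.65 × 0.35 × 0.3 × 0.05 × 0.7 = 0.00238875
retain: 0.35 × 0.15 × 0.35 × 0.5 × 0.3 = 0.00275625
Highest score → retain.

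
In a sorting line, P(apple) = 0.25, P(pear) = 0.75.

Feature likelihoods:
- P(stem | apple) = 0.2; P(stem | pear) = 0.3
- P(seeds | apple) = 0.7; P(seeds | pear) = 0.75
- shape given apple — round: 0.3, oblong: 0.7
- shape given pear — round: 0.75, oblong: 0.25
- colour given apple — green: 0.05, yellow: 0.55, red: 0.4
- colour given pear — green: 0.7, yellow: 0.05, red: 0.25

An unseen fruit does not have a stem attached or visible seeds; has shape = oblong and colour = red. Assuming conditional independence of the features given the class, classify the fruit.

apple: 0.25 × (1−0.2) × (1−0.7) × 0.7 × 0.4 = 0.0168
pear: 0.75 × (1−0.3) × (1−0.75) × 0.25 × 0.25 = 0.008203125
Highest score → apple.

apple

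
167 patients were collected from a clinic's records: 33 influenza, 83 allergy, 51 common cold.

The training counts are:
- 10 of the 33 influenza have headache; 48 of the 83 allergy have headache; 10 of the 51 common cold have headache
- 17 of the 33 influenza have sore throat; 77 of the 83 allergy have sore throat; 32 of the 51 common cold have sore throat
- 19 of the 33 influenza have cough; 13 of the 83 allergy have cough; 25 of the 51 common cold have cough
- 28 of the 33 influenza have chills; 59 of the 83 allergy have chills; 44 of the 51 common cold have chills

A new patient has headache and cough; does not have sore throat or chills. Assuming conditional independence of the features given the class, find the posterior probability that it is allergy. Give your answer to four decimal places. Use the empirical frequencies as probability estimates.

0.1892

influenza: (33/167) × (10/33) × (16/33) × (19/33) × (5/33) ≈ 0.00253271
allergy: (83/167) × (48/83) × (6/83) × (13/83) × (24/83) ≈ 0.000941015
common cold: (51/167) × (10/51) × (19/51) × (25/51) × (7/51) ≈ 0.00150094
P(allergy | x) = 0.000941015 / 0.004974665 ≈ 0.1892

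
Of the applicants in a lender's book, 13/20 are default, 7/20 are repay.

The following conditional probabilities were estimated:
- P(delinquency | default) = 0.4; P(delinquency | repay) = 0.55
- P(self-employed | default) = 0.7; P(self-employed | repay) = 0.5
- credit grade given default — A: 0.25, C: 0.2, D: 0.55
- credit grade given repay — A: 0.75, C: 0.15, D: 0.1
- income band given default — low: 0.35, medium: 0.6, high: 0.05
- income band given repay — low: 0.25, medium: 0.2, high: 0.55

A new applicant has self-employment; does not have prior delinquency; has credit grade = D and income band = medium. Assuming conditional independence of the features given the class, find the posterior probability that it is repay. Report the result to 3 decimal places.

0.017

default: 0.65 × (1−0.4) × 0.7 × 0.55 × 0.6 = 0.09009
repay: 0.35 × (1−0.55) × 0.5 × 0.1 × 0.2 = 0.001575
P(repay | x) = 0.001575 / 0.091665 ≈ 0.017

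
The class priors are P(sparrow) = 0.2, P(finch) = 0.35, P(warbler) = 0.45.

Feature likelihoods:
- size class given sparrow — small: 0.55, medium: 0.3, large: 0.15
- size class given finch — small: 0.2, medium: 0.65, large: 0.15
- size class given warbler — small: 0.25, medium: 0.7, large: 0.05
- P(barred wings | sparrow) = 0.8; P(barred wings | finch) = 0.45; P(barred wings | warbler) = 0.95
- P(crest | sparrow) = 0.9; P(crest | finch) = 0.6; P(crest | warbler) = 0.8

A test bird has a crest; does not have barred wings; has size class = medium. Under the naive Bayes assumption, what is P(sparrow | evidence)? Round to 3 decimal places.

0.110

sparrow: 0.2 × 0.3 × (1−0.8) × 0.9 = 0.0108
finch: 0.35 × 0.65 × (1−0.45) × 0.6 = 0.075075
warbler: 0.45 × 0.7 × (1−0.95) × 0.8 = 0.0126
P(sparrow | x) = 0.0108 / 0.098475 ≈ 0.110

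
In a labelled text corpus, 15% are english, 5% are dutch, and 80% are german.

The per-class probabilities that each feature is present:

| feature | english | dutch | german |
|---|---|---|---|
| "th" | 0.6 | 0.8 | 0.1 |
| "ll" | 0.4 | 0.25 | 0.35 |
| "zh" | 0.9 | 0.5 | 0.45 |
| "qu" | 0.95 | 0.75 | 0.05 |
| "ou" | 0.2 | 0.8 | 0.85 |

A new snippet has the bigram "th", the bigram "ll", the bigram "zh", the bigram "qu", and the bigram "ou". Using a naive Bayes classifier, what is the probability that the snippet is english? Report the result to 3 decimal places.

0.635

english: 0.15 × 0.6 × 0.4 × 0.9 × 0.95 × 0.2 = 0.006156
dutch: 0.05 × 0.8 × 0.25 × 0.5 × 0.75 × 0.8 = 0.003
german: 0.8 × 0.1 × 0.35 × 0.45 × 0.05 × 0.85 = 0.0005355
P(english | x) = 0.006156 / 0.0096915 ≈ 0.635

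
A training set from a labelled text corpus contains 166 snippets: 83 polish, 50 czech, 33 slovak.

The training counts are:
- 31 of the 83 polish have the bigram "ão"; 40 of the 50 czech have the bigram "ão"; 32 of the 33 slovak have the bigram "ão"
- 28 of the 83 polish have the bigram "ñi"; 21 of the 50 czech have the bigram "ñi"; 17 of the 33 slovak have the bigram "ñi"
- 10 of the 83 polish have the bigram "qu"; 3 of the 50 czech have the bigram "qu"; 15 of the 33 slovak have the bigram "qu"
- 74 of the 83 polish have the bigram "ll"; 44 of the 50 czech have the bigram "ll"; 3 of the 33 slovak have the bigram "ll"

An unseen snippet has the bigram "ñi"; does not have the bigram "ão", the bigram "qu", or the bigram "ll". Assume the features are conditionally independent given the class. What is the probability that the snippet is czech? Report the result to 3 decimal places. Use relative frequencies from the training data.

0.197

polish: (83/166) × (52/83) × (28/83) × (73/83) × (9/83) ≈ 0.0100782
czech: (50/166) × (10/50) × (21/50) × (47/50) × (6/50) ≈ 0.00285398
slovak: (33/166) × (1/33) × (17/33) × (18/33) × (30/33) ≈ 0.00153884
P(czech | x) = 0.00285398 / 0.01447102 ≈ 0.197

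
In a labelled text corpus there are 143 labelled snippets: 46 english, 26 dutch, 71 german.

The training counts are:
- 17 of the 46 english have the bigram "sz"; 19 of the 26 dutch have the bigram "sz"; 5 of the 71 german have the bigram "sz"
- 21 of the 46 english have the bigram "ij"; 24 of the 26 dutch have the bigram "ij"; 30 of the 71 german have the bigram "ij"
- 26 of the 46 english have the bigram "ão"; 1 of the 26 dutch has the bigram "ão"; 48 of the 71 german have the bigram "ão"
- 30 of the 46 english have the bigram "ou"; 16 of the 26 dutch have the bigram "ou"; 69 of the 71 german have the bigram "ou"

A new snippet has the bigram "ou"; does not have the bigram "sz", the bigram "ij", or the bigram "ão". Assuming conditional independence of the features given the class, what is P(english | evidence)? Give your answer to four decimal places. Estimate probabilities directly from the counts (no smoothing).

english: (46/143) × (29/46) × (25/46) × (20/46) × (30/46) ≈ 0.0312521
dutch: (26/143) × (7/26) × (2/26) × (25/26) × (16/26) ≈ 0.00222809
german: (71/143) × (66/71) × (41/71) × (23/71) × (69/71) ≈ 0.0839061
P(english | x) = 0.0312521 / 0.11738629 ≈ 0.2662

0.2662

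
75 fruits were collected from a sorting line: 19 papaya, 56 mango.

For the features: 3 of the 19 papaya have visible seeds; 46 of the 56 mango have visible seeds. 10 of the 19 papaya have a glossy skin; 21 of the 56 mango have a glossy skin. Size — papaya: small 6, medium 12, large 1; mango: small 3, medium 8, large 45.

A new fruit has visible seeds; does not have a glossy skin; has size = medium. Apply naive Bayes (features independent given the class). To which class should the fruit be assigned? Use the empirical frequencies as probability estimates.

mango

papaya: (19/75) × (3/19) × (9/19) × (12/19) ≈ 0.0119668
mango: (56/75) × (46/56) × (35/56) × (8/56) ≈ 0.0547619
Highest score → mango.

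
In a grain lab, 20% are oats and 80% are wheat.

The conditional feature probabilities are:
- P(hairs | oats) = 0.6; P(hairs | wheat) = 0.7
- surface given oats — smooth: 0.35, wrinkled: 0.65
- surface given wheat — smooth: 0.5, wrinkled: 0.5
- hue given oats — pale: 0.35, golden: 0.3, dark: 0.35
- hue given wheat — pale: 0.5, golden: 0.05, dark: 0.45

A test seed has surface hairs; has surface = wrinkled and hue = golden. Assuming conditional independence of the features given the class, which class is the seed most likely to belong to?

oats

oats: 0.2 × 0.6 × 0.65 × 0.3 = 0.0234
wheat: 0.8 × 0.7 × 0.5 × 0.05 = 0.014
Highest score → oats.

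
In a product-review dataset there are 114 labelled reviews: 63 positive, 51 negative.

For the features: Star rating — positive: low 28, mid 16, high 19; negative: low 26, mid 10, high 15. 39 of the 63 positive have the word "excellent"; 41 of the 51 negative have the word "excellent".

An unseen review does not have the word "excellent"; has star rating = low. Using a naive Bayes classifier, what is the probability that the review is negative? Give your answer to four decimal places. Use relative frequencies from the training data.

0.3234

positive: (63/114) × (28/63) × (24/63) ≈ 0.0935673
negative: (51/114) × (26/51) × (10/51) ≈ 0.0447196
P(negative | x) = 0.0447196 / 0.1382869 ≈ 0.3234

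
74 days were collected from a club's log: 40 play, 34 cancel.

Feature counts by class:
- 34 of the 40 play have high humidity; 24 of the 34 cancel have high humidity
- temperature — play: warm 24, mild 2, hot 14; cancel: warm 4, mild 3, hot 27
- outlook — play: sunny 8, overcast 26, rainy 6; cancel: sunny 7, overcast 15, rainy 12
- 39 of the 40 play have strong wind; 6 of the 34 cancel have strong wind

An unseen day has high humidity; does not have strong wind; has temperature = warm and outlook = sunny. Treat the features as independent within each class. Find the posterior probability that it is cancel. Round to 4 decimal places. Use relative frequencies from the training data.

0.8244

play: (40/74) × (34/40) × (24/40) × (8/40) × (1/40) ≈ 0.00137838
cancel: (34/74) × (24/34) × (4/34) × (7/34) × (28/34) ≈ 0.00646932
P(cancel | x) = 0.00646932 / 0.0078477 ≈ 0.8244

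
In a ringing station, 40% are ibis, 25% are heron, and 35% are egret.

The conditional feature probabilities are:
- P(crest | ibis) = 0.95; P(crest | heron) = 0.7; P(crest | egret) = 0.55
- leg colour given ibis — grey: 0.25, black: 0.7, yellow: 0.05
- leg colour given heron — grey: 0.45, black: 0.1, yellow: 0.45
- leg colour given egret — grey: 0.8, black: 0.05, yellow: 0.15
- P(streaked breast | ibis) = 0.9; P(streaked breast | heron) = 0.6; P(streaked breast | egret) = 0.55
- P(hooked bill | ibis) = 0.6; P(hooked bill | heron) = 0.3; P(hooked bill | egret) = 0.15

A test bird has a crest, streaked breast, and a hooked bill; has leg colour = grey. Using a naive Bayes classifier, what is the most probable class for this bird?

ibis

ibis: 0.4 × 0.95 × 0.25 × 0.9 × 0.6 = 0.0513
heron: 0.25 × 0.7 × 0.45 × 0.6 × 0.3 = 0.014175
egret: 0.35 × 0.55 × 0.8 × 0.55 × 0.15 = 0.012705
Highest score → ibis.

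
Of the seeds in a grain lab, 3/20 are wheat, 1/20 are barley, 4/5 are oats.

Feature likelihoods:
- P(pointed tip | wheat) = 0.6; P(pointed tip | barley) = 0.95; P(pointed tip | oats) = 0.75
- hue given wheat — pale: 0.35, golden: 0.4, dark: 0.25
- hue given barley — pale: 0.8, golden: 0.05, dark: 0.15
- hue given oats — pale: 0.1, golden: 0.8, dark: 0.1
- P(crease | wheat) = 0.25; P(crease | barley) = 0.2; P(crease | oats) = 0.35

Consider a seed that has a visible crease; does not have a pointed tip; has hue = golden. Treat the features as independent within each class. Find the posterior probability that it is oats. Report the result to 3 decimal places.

0.903

wheat: 0.15 × (1−0.6) × 0.4 × 0.25 = 0.006
barley: 0.05 × (1−0.95) × 0.05 × 0.2 = 0.000025
oats: 0.8 × (1−0.75) × 0.8 × 0.35 = 0.056
P(oats | x) = 0.056 / 0.062025 ≈ 0.903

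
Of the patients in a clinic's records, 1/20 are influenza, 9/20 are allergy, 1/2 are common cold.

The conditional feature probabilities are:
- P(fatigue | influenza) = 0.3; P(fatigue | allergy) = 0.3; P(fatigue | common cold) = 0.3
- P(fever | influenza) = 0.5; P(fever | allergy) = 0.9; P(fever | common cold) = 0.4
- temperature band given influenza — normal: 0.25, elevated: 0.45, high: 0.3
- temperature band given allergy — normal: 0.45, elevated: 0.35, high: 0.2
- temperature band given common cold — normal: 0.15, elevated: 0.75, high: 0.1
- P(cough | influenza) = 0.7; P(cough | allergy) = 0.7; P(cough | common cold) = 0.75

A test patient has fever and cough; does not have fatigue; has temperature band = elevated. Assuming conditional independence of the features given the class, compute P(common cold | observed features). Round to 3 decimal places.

influenza: 0.05 × (1−0.3) × 0.5 × 0.45 × 0.7 = 0.0055125
allergy: 0.45 × (1−0.3) × 0.9 × 0.35 × 0.7 = 0.0694575
common cold: 0.5 × (1−0.3) × 0.4 × 0.75 × 0.75 = 0.07875
P(common cold | x) = 0.07875 / 0.15372 ≈ 0.512

0.512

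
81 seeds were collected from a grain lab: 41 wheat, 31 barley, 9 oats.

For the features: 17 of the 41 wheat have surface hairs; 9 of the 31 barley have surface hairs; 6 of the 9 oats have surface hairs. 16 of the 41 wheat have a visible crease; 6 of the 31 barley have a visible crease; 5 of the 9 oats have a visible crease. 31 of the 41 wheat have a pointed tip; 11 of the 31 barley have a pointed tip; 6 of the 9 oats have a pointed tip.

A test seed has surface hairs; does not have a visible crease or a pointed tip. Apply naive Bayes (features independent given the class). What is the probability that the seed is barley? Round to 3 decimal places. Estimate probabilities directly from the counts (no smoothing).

0.578

wheat: (41/81) × (17/41) × (25/41) × (10/41) ≈ 0.031213
barley: (31/81) × (9/31) × (25/31) × (20/31) ≈ 0.0578102
oats: (9/81) × (6/9) × (4/9) × (3/9) ≈ 0.0109739
P(barley | x) = 0.0578102 / 0.0999971 ≈ 0.578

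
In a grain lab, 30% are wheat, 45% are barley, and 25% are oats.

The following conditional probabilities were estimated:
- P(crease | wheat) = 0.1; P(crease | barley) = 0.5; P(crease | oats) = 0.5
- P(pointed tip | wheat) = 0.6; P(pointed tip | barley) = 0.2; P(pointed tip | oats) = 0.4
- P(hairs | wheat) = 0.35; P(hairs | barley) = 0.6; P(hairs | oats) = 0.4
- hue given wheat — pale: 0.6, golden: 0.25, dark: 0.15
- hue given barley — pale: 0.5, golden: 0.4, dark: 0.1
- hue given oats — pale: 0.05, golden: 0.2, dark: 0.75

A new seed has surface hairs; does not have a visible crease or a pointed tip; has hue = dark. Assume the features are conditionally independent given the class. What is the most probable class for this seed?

wheat: 0.3 × (1−0.1) × (1−0.6) × 0.35 × 0.15 = 0.00567
barley: 0.45 × (1−0.5) × (1−0.2) × 0.6 × 0.1 = 0.0108
oats: 0.25 × (1−0.5) × (1−0.4) × 0.4 × 0.75 = 0.0225
Highest score → oats.

oats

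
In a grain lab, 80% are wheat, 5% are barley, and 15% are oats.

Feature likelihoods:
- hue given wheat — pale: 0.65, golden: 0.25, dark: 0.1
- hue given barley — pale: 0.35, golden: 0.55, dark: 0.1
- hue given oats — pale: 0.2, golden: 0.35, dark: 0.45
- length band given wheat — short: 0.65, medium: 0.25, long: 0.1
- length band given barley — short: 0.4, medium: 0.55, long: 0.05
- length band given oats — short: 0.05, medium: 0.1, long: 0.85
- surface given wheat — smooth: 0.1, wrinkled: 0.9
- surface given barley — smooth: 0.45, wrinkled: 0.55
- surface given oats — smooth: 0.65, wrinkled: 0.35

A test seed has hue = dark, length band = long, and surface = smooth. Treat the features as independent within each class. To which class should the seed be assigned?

oats

wheat: 0.8 × 0.1 × 0.1 × 0.1 = 0.0008
barley: 0.05 × 0.1 × 0.05 × 0.45 = 0.0001125
oats: 0.15 × 0.45 × 0.85 × 0.65 = 0.03729375
Highest score → oats.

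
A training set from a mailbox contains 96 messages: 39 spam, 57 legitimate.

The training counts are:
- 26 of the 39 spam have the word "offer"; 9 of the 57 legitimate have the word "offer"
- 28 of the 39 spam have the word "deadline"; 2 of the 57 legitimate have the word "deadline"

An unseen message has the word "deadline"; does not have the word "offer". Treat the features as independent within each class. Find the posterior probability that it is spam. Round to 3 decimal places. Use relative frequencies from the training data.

spam: (39/96) × (13/39) × (28/39) ≈ 0.0972222
legitimate: (57/96) × (48/57) × (2/57) ≈ 0.0175439
P(spam | x) = 0.0972222 / 0.1147661 ≈ 0.847

0.847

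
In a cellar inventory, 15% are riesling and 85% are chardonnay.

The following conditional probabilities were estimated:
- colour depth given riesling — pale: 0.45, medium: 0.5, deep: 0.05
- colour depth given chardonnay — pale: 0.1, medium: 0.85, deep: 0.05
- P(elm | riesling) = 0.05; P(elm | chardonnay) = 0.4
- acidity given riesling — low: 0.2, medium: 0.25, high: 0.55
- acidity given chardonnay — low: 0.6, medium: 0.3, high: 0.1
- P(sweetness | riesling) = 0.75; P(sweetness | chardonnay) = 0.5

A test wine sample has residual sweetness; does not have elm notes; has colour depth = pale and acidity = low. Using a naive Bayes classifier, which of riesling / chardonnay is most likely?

riesling: 0.15 × 0.45 × (1−0.05) × 0.2 × 0.75 = 0.00961875
chardonnay: 0.85 × 0.1 × (1−0.4) × 0.6 × 0.5 = 0.0153
Highest score → chardonnay.

chardonnay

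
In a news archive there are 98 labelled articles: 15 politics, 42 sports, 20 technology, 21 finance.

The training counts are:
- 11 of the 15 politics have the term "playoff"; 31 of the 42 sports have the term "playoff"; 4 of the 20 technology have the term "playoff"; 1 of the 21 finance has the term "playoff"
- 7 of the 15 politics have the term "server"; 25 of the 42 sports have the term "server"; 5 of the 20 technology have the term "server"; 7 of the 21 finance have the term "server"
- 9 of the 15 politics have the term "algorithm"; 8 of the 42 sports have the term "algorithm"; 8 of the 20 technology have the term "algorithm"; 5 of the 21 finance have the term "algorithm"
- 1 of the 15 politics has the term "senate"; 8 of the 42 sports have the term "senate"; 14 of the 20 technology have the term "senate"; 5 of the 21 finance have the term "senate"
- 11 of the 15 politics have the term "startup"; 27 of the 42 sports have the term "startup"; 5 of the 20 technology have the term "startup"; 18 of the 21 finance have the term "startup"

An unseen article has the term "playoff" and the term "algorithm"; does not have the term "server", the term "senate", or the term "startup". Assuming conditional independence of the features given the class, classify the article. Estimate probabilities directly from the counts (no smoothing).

politics: (15/98) × (11/15) × (8/15) × (9/15) × (14/15) × (4/15) ≈ 0.00893968
sports: (42/98) × (31/42) × (17/42) × (8/42) × (34/42) × (15/42) ≈ 0.00705095
technology: (20/98) × (4/20) × (15/20) × (8/20) × (6/20) × (15/20) ≈ 0.0027551
finance: (21/98) × (1/21) × (14/21) × (5/21) × (16/21) × (3/21) ≈ 0.000176293
Highest score → politics.

politics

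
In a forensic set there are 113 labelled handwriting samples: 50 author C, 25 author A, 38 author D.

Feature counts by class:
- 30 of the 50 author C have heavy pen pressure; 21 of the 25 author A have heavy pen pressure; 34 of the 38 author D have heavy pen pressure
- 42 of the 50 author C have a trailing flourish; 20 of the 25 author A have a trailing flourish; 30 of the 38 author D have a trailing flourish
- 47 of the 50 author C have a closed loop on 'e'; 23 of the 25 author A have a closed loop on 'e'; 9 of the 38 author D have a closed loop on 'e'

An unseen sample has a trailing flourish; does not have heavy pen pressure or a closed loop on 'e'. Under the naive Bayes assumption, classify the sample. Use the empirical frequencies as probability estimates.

author C: (50/113) × (20/50) × (42/50) × (3/50) ≈ 0.00892035
author A: (25/113) × (4/25) × (20/25) × (2/25) ≈ 0.00226549
author D: (38/113) × (4/38) × (30/38) × (29/38) ≈ 0.0213272
Highest score → author D.

author D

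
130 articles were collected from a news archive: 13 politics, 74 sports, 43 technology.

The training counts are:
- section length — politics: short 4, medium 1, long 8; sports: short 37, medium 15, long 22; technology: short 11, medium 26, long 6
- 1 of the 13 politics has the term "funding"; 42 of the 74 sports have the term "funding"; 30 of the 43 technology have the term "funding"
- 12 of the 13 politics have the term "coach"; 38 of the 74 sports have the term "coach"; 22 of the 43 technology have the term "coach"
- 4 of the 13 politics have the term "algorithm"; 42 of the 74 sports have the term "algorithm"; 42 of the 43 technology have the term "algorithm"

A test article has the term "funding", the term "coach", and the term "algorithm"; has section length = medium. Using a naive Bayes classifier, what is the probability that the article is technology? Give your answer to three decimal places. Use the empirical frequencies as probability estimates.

politics: (13/130) × (1/13) × (1/13) × (12/13) × (4/13) ≈ 0.000168061
sports: (74/130) × (15/74) × (42/74) × (38/74) × (42/74) ≈ 0.0190869
technology: (43/130) × (26/43) × (30/43) × (22/43) × (42/43) ≈ 0.0697297
P(technology | x) = 0.0697297 / 0.088984661 ≈ 0.784

0.784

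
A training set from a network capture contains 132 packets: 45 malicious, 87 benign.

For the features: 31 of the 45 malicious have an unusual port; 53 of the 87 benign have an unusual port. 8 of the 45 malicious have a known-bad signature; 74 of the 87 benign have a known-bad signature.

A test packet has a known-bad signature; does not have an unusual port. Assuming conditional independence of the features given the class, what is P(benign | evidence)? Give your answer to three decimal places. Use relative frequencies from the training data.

malicious: (45/132) × (14/45) × (8/45) ≈ 0.0188552
benign: (87/132) × (34/87) × (74/87) ≈ 0.219087
P(benign | x) = 0.219087 / 0.2379422 ≈ 0.921

0.921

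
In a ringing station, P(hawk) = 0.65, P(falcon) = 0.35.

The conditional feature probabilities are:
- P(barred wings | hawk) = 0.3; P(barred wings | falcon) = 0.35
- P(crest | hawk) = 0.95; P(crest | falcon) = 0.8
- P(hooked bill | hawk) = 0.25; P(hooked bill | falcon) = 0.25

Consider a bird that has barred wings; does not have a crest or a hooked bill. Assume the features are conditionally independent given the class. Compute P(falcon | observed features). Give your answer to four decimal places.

hawk: 0.65 × 0.3 × (1−0.95) × (1−0.25) = 0.0073125
falcon: 0.35 × 0.35 × (1−0.8) × (1−0.25) = 0.018375
P(falcon | x) = 0.018375 / 0.0256875 ≈ 0.7153

0.7153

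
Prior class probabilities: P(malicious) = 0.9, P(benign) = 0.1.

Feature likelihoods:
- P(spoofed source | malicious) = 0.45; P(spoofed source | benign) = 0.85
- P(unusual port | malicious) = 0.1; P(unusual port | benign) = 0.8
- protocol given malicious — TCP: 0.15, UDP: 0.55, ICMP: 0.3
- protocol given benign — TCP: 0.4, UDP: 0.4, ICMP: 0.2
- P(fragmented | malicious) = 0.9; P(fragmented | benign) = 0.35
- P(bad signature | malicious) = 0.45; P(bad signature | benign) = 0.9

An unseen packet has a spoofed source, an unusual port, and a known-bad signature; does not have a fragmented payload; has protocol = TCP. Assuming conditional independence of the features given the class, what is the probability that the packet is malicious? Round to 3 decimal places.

malicious: 0.9 × 0.45 × 0.1 × 0.15 × (1−0.9) × 0.45 = 0.000273375
benign: 0.1 × 0.85 × 0.8 × 0.4 × (1−0.35) × 0.9 = 0.015912
P(malicious | x) = 0.000273375 / 0.016185375 ≈ 0.017

0.017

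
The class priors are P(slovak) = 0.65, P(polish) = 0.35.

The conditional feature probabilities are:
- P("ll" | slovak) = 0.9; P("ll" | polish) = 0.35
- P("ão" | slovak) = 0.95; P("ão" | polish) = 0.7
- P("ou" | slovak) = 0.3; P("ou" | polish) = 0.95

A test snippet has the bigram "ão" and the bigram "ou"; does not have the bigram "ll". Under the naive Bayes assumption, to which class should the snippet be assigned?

polish

slovak: 0.65 × (1−0.9) × 0.95 × 0.3 = 0.018525
polish: 0.35 × (1−0.35) × 0.7 × 0.95 = 0.1512875
Highest score → polish.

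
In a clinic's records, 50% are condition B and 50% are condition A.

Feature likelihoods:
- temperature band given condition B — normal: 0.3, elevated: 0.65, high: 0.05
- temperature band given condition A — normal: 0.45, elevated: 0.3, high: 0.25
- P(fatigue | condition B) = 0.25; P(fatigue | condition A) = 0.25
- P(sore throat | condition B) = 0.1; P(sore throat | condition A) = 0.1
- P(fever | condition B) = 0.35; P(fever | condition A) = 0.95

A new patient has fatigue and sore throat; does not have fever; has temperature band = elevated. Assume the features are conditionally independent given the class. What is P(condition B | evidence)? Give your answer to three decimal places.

condition B: 0.5 × 0.65 × 0.25 × 0.1 × (1−0.35) = 0.00528125
condition A: 0.5 × 0.3 × 0.25 × 0.1 × (1−0.95) = 0.0001875
P(condition B | x) = 0.00528125 / 0.00546875 ≈ 0.966

0.966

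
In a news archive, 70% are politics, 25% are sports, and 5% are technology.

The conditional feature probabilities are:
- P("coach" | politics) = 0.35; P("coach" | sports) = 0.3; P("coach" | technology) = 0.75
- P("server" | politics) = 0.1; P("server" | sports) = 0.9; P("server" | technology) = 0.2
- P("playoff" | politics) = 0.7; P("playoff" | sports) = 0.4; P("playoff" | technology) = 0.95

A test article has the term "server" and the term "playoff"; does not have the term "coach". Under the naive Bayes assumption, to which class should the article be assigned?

sports

politics: 0.7 × (1−0.35) × 0.1 × 0.7 = 0.03185
sports: 0.25 × (1−0.3) × 0.9 × 0.4 = 0.063
technology: 0.05 × (1−0.75) × 0.2 × 0.95 = 0.002375
Highest score → sports.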